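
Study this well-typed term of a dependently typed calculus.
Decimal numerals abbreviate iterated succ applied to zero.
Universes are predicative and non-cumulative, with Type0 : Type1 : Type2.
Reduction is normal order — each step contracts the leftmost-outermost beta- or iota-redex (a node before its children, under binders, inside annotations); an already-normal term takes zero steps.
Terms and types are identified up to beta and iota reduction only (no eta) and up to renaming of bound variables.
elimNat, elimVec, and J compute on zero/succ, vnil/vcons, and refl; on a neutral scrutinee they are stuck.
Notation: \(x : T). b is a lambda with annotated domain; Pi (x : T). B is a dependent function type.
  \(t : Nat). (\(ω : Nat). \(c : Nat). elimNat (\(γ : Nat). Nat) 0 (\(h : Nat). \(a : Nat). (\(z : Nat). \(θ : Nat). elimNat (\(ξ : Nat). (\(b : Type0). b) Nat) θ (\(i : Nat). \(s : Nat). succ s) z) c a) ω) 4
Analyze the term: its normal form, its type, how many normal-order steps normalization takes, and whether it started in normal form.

resulting normal form:
  \(t : Nat). \(ω : Nat). elimNat (\(c : Nat). Nat) (elimNat (\(γ : Nat). Nat) (elimNat (\(h : Nat). Nat) (elimNat (\(a : Nat). Nat) 0 (\(z : Nat). \(θ : Nat). succ θ) ω) (\(ξ : Nat). \(b : Nat). succ b) ω) (\(i : Nat). \(s : Nat). succ s) ω) (\(e : Nat). \(χ : Nat). succ χ) ω
the term's type:
  Pi (t : Nat). Pi (ω : Nat). Nat
steps to reach normal form (normal order): 26
started in normal form: no
first contracted redex: a beta-redex


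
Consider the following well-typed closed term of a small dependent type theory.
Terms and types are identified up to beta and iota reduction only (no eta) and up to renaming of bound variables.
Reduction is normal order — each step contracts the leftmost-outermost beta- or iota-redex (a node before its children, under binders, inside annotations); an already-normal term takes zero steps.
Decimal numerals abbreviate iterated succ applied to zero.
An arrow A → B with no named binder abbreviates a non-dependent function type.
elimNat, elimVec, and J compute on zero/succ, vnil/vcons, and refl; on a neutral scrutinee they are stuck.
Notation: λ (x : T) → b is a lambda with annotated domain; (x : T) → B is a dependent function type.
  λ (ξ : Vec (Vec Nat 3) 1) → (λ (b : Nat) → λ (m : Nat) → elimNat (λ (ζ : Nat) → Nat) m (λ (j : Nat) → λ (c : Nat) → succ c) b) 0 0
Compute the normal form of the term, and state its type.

resulting normal form:
  λ (ξ : Vec (Vec Nat 3) 1) → 0
the term's type:
  Vec (Vec Nat 3) 1 → Nat


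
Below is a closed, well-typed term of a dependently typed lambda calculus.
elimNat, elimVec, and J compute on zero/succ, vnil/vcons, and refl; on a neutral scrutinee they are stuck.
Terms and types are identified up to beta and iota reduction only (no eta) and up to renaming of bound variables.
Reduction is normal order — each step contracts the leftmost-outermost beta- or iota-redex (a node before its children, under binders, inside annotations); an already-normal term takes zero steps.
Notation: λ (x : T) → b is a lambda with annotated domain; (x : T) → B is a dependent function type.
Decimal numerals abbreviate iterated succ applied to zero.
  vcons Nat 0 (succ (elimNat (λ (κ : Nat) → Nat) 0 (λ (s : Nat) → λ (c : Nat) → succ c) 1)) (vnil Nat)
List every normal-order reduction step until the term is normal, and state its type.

reduction (normal order):
  vcons Nat 0 (succ (elimNat (λ (κ : Nat) → Nat) 0 (λ (s : Nat) → λ (c : Nat) → succ c) 1)) (vnil Nat)
  ~> vcons Nat 0 (succ ((λ (κ : Nat) → λ (s : Nat) → succ s) 0 (elimNat (λ (c : Nat) → Nat) 0 (λ (α : Nat) → λ (ν : Nat) → succ ν) 0))) (vnil Nat)
  ~> vcons Nat 0 (succ ((λ (κ : Nat) → succ κ) (elimNat (λ (s : Nat) → Nat) 0 (λ (c : Nat) → λ (α : Nat) → succ α) 0))) (vnil Nat)
  ~> vcons Nat 0 (succ (succ (elimNat (λ (κ : Nat) → Nat) 0 (λ (s : Nat) → λ (c : Nat) → succ c) 0))) (vnil Nat)
  ~> vcons Nat 0 2 (vnil Nat)
the term's type:
  Vec Nat 1


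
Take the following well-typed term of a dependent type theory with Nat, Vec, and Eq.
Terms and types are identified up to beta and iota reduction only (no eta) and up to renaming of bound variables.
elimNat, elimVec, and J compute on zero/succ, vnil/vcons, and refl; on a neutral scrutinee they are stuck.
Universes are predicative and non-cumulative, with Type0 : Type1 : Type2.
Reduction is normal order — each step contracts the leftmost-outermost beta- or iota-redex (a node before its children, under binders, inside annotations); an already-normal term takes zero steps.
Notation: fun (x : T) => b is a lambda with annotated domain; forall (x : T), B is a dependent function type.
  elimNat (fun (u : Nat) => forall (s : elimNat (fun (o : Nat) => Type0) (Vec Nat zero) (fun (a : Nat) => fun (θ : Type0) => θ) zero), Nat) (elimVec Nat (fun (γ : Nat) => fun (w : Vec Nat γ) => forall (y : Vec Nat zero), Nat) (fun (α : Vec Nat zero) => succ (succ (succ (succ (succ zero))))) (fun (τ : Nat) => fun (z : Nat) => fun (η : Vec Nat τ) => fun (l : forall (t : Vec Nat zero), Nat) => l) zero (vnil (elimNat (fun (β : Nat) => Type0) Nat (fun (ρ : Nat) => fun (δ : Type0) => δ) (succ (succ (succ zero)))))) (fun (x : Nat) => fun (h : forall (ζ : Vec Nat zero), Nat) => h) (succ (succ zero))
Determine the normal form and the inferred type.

normal form:
  fun (u : Vec Nat zero) => succ (succ (succ (succ (succ zero))))
type:
  forall (u : Vec Nat zero), Nat
observation: the first redex contracted is an elimNat iota-redex; the normal form is reached in 8 normal-order steps.


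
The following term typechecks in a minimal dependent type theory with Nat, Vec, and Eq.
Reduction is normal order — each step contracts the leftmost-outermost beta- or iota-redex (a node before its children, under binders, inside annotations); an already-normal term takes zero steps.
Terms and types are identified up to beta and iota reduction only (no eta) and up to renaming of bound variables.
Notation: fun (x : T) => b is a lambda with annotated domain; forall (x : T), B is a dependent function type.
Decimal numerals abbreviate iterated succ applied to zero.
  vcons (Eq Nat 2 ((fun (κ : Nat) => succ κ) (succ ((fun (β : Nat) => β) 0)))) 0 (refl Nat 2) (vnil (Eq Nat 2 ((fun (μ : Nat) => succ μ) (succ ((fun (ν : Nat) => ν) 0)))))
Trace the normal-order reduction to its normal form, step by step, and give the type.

normal-order reduction:
  vcons (Eq Nat 2 ((fun (κ : Nat) => succ κ) (succ ((fun (β : Nat) => β) 0)))) 0 (refl Nat 2) (vnil (Eq Nat 2 ((fun (μ : Nat) => succ μ) (succ ((fun (ν : Nat) => ν) 0)))))
  ~> vcons (Eq Nat 2 (succ (succ ((fun (κ : Nat) => κ) 0)))) 0 (refl Nat 2) (vnil (Eq Nat 2 ((fun (β : Nat) => succ β) (succ ((fun (μ : Nat) => μ) 0)))))
  ~> vcons (Eq Nat 2 2) 0 (refl Nat 2) (vnil (Eq Nat 2 ((fun (κ : Nat) => succ κ) (succ ((fun (β : Nat) => β) 0)))))
  ~> vcons (Eq Nat 2 2) 0 (refl Nat 2) (vnil (Eq Nat 2 (succ (succ ((fun (κ : Nat) => κ) 0)))))
  ~> vcons (Eq Nat 2 2) 0 (refl Nat 2) (vnil (Eq Nat 2 2))
inferred type:
  Vec (Eq Nat 2 2) 1


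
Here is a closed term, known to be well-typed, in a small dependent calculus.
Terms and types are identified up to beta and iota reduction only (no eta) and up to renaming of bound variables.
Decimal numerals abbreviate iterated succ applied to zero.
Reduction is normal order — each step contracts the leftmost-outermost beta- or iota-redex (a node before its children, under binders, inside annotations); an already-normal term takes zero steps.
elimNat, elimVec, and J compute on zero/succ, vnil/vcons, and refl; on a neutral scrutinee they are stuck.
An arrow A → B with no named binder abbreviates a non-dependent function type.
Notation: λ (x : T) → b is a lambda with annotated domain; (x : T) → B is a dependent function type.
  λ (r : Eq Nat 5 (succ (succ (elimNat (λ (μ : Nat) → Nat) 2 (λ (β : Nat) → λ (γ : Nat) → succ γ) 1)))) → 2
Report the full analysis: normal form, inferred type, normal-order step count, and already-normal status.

resulting normal form:
  λ (r : Eq Nat 5 5) → 2
type:
  Eq Nat 5 5 → Nat
normal-order step count: 4
term was already normal: no
first redex: an elimNat iota-redex


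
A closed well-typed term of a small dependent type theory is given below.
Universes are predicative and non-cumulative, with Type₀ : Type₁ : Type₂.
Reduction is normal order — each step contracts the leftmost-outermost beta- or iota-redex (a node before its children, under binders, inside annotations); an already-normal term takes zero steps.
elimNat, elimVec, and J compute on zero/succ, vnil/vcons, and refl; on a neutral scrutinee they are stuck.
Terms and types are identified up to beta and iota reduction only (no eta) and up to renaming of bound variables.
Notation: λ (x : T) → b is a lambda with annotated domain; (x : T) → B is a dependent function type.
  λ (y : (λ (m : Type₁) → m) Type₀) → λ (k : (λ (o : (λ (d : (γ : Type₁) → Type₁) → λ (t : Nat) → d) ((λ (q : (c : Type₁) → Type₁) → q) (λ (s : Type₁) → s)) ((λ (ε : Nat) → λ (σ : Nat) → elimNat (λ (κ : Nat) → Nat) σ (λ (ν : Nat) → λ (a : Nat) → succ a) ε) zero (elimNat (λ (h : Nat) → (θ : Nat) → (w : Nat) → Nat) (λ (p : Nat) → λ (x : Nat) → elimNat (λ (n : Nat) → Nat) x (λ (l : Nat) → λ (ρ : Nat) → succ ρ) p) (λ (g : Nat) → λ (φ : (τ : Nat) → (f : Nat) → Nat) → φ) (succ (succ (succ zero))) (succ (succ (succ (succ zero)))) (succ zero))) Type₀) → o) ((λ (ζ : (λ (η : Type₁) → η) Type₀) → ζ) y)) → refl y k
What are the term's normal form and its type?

normal form:
  λ (y : Type₀) → λ (m : y) → refl y m
type:
  (y : Type₀) → (m : y) → Eq y m m
observation: normalization takes exactly 3 steps under the normal-order strategy.


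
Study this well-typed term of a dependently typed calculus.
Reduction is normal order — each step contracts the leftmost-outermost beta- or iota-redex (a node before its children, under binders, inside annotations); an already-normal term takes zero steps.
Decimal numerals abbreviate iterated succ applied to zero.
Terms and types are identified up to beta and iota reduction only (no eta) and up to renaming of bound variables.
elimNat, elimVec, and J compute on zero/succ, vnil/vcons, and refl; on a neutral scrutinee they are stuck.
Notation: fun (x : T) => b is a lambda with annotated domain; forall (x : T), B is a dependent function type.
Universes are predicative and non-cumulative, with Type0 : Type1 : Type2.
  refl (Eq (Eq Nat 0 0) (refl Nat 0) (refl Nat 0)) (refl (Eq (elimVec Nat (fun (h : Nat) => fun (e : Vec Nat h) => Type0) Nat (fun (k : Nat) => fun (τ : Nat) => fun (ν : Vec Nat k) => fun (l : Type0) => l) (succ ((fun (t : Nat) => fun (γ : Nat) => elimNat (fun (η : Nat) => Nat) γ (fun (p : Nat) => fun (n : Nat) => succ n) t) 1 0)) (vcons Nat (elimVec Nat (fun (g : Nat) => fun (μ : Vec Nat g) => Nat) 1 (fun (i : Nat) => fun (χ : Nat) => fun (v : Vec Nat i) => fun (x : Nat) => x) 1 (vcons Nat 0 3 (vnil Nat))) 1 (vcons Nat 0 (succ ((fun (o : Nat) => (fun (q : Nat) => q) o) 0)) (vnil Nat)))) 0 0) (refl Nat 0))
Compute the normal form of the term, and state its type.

reduced normal form:
  refl (Eq (Eq Nat 0 0) (refl Nat 0) (refl Nat 0)) (refl (Eq Nat 0 0) (refl Nat 0))
the term's type:
  Eq (Eq (Eq Nat 0 0) (refl Nat 0) (refl Nat 0)) (refl (Eq Nat 0 0) (refl Nat 0)) (refl (Eq Nat 0 0) (refl Nat 0))


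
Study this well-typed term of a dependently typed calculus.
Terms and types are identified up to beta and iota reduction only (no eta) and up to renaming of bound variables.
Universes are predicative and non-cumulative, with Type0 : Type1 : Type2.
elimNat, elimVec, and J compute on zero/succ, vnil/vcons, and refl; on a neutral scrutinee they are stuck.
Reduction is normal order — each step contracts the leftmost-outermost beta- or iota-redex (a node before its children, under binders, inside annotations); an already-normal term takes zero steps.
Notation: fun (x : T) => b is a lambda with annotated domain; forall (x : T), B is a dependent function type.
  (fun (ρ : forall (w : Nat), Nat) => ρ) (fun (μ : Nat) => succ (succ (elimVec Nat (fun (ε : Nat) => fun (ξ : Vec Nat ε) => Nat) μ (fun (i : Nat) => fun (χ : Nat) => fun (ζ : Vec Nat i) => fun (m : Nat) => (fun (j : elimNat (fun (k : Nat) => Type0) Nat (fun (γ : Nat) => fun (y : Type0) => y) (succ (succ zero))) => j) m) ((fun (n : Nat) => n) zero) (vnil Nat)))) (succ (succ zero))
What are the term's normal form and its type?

normal form:
  succ (succ (succ (succ zero)))
type:
  Nat


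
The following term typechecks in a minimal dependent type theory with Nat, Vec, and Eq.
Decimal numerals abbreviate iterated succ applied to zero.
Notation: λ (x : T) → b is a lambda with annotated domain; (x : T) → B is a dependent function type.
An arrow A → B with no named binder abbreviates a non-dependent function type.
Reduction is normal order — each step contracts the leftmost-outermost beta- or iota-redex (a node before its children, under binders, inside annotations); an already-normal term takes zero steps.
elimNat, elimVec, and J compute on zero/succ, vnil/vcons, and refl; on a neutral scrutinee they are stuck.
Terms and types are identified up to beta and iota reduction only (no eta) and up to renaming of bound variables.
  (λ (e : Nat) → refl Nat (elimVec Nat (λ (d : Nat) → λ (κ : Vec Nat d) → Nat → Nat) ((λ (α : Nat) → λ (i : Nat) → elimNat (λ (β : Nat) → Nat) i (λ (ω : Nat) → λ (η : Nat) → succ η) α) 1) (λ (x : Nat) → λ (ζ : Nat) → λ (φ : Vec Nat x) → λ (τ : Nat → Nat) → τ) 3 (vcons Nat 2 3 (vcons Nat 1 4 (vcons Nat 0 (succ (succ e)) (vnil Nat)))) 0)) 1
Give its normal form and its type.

normal form:
  refl Nat 1
type:
  Eq Nat 1 1


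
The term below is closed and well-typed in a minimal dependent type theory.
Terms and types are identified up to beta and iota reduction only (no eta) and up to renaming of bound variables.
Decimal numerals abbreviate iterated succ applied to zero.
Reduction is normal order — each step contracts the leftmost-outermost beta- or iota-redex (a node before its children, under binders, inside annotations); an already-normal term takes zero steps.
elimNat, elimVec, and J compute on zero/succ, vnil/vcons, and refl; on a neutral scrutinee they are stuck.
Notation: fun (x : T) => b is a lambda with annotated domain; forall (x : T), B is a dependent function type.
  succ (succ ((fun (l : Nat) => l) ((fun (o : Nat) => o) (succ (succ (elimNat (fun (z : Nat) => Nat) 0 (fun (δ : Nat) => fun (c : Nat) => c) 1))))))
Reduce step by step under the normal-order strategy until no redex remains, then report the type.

normal-order reduction sequence:
  succ (succ ((fun (l : Nat) => l) ((fun (o : Nat) => o) (succ (succ (elimNat (fun (z : Nat) => Nat) 0 (fun (δ : Nat) => fun (c : Nat) => c) 1))))))
  ~> succ (succ ((fun (l : Nat) => l) (succ (succ (elimNat (fun (o : Nat) => Nat) 0 (fun (z : Nat) => fun (δ : Nat) => δ) 1)))))
  ~> succ (succ (succ (succ (elimNat (fun (l : Nat) => Nat) 0 (fun (o : Nat) => fun (z : Nat) => z) 1))))
  ~> succ (succ (succ (succ ((fun (l : Nat) => fun (o : Nat) => o) 0 (elimNat (fun (z : Nat) => Nat) 0 (fun (δ : Nat) => fun (c : Nat) => c) 0)))))
  ~> succ (succ (succ (succ ((fun (l : Nat) => l) (elimNat (fun (o : Nat) => Nat) 0 (fun (z : Nat) => fun (δ : Nat) => δ) 0)))))
  ~> succ (succ (succ (succ (elimNat (fun (l : Nat) => Nat) 0 (fun (o : Nat) => fun (z : Nat) => z) 0))))
  ~> 4
type:
  Nat


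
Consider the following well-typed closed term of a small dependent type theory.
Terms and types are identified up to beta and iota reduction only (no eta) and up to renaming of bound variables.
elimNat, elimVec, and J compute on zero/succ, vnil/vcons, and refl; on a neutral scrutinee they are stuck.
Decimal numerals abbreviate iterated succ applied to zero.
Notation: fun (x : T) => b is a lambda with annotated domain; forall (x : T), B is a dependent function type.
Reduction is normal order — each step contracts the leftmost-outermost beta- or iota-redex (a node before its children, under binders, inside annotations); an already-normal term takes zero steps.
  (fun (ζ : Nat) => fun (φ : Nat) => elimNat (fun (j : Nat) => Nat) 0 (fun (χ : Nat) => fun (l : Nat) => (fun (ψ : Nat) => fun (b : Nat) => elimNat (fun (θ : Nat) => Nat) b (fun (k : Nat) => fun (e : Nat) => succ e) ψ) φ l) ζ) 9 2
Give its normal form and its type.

reduced normal form:
  18
inferred type:
  Nat


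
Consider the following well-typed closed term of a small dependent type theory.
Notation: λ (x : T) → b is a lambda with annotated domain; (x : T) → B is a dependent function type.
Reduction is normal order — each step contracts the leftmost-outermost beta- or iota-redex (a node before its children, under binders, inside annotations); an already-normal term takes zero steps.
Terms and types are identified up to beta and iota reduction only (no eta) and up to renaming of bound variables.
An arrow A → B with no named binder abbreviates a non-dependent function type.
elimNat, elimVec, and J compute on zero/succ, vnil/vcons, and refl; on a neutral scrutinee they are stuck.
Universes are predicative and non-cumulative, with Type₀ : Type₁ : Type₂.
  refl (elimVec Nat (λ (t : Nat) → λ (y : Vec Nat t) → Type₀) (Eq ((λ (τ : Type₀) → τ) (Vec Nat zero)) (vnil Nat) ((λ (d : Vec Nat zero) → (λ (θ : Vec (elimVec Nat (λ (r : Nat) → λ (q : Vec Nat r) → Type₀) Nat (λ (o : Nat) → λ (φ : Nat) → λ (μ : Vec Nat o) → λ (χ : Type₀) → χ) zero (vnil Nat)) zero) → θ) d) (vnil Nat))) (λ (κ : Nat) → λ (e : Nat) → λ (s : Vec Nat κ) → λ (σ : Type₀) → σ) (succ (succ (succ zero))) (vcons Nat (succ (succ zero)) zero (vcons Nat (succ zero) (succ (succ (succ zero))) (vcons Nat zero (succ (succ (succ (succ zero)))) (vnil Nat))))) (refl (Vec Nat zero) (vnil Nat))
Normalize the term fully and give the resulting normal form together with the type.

normal form:
  refl (Eq (Vec Nat zero) (vnil Nat) (vnil Nat)) (refl (Vec Nat zero) (vnil Nat))
the term's type:
  Eq (Eq (Vec Nat zero) (vnil Nat) (vnil Nat)) (refl (Vec Nat zero) (vnil Nat)) (refl (Vec Nat zero) (vnil Nat))
observation: 19 normal-order steps normalize the term, beginning with an elimVec iota-redex.


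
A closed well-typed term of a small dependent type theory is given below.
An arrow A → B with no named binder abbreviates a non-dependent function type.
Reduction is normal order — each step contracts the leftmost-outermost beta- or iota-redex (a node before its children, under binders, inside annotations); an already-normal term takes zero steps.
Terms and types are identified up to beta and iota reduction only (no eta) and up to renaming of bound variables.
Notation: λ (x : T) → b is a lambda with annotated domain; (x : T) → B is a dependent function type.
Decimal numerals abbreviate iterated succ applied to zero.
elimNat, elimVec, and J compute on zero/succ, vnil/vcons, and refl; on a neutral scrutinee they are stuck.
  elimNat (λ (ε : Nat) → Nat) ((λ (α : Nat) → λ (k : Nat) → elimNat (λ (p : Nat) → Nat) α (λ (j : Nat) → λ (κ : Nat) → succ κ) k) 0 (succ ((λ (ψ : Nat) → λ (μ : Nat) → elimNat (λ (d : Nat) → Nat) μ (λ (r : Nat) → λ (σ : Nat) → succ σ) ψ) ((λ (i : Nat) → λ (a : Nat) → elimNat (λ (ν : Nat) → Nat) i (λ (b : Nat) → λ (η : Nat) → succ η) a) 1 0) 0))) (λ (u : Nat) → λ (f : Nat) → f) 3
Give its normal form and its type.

resulting normal form:
  2
type:
  Nat


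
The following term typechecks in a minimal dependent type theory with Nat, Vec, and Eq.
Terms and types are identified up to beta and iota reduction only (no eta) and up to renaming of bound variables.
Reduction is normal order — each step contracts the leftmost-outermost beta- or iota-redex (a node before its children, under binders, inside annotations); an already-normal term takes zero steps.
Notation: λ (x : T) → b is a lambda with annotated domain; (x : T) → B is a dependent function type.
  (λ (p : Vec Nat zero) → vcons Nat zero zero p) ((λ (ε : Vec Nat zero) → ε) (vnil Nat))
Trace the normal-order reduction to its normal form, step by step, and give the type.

normal-order reduction:
  (λ (p : Vec Nat zero) → vcons Nat zero zero p) ((λ (ε : Vec Nat zero) → ε) (vnil Nat))
  ~> vcons Nat zero zero ((λ (p : Vec Nat zero) → p) (vnil Nat))
  ~> vcons Nat zero zero (vnil Nat)
the term's type:
  Vec Nat (succ zero)


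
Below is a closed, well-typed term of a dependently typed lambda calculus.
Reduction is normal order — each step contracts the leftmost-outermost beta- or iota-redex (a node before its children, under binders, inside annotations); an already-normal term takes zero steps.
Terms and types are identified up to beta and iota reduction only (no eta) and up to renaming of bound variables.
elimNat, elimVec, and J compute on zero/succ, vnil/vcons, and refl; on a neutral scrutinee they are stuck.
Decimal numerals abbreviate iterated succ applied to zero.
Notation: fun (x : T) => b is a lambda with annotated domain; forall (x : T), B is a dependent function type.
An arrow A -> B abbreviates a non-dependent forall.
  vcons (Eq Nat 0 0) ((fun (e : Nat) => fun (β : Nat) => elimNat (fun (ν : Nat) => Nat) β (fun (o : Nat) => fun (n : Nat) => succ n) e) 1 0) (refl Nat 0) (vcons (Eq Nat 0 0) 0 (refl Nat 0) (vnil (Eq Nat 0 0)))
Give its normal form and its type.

reduced normal form:
  vcons (Eq Nat 0 0) 1 (refl Nat 0) (vcons (Eq Nat 0 0) 0 (refl Nat 0) (vnil (Eq Nat 0 0)))
inferred type:
  Vec (Eq Nat 0 0) 2
observation: the first redex contracted is a beta-redex; the normal form is reached in 6 normal-order steps.


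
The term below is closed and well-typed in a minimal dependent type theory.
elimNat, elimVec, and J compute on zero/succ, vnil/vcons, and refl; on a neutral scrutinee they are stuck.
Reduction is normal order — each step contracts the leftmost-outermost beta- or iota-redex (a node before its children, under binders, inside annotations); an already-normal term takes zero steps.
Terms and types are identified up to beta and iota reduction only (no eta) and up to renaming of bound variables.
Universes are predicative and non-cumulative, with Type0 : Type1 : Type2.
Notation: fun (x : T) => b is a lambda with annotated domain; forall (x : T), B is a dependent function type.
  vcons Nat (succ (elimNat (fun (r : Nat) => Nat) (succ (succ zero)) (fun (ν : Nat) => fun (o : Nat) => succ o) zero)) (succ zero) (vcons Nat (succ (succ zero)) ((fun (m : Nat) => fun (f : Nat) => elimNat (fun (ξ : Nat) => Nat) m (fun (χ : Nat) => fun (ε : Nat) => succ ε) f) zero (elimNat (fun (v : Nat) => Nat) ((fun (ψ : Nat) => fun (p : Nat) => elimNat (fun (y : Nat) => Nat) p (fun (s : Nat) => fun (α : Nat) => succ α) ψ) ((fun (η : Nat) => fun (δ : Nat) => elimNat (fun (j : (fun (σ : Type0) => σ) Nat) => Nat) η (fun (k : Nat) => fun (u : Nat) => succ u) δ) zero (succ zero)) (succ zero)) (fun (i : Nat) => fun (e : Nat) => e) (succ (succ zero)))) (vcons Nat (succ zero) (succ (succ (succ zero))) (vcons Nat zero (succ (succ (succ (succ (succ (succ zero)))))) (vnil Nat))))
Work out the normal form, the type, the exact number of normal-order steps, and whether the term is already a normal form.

reduced normal form:
  vcons Nat (succ (succ (succ zero))) (succ zero) (vcons Nat (succ (succ zero)) (succ (succ zero)) (vcons Nat (succ zero) (succ (succ (succ zero))) (vcons Nat zero (succ (succ (succ (succ (succ (succ zero)))))) (vnil Nat))))
the term's type:
  Vec Nat (succ (succ (succ (succ zero))))
reduction steps (normal order): 29
already normal: no
first contracted redex: an elimNat iota-redex


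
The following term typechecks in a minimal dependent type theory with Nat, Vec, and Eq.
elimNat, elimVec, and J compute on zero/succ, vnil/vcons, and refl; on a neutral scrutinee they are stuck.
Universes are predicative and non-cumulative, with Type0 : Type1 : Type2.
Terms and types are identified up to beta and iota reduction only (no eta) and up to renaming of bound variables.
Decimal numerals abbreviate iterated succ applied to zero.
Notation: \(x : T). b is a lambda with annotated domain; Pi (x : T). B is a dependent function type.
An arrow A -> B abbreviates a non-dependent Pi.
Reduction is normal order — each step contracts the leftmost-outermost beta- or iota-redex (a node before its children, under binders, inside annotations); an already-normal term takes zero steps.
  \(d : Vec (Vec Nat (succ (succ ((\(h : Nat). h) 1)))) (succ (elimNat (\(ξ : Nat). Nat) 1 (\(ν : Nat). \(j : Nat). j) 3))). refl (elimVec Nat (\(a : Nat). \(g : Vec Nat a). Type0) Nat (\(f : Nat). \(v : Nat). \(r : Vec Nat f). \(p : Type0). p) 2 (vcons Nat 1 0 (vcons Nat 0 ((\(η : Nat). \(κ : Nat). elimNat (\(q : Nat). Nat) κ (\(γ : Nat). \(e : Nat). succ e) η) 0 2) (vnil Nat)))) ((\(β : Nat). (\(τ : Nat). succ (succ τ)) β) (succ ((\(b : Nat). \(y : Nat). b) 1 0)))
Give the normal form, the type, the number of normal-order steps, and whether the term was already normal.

reduced normal form:
  \(d : Vec (Vec Nat 3) 2). refl Nat 4
type:
  Vec (Vec Nat 3) 2 -> Eq Nat 4 4
reduction steps (normal order): 26
term was already normal: no
first redex: a beta-redex


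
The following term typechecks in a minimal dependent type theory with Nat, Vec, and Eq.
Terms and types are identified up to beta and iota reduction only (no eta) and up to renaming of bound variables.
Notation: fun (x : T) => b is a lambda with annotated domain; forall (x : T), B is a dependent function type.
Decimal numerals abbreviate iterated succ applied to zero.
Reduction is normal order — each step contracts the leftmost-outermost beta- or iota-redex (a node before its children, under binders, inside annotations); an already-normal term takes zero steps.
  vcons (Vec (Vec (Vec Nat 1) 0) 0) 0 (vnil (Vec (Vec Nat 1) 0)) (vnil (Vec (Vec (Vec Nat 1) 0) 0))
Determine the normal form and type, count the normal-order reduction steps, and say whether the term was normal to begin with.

reduced normal form:
  vcons (Vec (Vec (Vec Nat 1) 0) 0) 0 (vnil (Vec (Vec Nat 1) 0)) (vnil (Vec (Vec (Vec Nat 1) 0) 0))
the term's type:
  Vec (Vec (Vec (Vec Nat 1) 0) 0) 1
normal-order step count: 0
started in normal form: yes


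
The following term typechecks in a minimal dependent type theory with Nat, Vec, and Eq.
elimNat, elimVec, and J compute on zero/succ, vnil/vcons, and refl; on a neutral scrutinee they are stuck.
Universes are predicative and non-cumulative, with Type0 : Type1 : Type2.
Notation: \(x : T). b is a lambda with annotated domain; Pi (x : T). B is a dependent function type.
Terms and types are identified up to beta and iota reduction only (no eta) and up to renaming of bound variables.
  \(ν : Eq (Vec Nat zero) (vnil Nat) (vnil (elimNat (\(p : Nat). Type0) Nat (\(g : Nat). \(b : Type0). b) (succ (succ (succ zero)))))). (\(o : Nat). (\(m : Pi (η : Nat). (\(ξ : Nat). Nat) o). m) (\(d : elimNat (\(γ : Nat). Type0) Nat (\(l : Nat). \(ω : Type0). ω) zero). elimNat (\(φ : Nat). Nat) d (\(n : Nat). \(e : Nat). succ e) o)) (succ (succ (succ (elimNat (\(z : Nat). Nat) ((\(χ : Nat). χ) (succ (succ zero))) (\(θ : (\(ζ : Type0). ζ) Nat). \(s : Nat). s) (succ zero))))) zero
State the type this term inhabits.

type:
  Pi (ν : Eq (Vec Nat zero) (vnil Nat) (vnil Nat)). Nat


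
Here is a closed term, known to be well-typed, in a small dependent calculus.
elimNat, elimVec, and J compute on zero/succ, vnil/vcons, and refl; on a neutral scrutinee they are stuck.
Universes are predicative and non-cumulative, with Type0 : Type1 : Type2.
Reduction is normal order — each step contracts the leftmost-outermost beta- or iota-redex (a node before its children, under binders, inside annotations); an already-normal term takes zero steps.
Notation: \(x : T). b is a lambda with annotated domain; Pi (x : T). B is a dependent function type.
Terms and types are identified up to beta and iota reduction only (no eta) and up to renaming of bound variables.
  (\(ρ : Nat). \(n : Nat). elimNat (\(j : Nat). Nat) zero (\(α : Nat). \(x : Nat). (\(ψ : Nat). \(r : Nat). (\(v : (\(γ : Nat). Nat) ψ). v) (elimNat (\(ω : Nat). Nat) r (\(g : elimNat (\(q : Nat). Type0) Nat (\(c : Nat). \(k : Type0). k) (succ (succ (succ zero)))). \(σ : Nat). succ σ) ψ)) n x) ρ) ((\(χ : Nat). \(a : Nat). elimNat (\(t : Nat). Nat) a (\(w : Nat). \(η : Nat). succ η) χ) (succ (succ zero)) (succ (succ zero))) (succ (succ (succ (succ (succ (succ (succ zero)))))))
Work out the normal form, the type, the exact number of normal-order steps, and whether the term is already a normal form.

resulting normal form:
  succ (succ (succ (succ (succ (succ (succ (succ (succ (succ (succ (succ (succ (succ (succ (succ (succ (succ (succ (succ (succ (succ (succ (succ (succ (succ (succ (succ zero)))))))))))))))))))))))))))
type:
  Nat
steps to reach normal form (normal order): 49
started in normal form: no
first redex: a beta-redex


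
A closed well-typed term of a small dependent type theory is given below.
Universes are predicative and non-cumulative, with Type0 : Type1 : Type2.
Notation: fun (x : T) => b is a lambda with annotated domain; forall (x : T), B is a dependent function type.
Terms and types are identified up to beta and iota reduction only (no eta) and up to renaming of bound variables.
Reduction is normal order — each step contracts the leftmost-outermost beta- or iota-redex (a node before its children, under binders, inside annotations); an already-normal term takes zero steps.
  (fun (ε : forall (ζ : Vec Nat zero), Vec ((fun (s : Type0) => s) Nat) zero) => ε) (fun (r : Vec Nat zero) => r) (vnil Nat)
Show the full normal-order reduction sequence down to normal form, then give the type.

reduction (normal order):
  (fun (ε : forall (ζ : Vec Nat zero), Vec ((fun (s : Type0) => s) Nat) zero) => ε) (fun (r : Vec Nat zero) => r) (vnil Nat)
  ~> (fun (ε : Vec Nat zero) => ε) (vnil Nat)
  ~> vnil Nat
inferred type:
  Vec Nat zero


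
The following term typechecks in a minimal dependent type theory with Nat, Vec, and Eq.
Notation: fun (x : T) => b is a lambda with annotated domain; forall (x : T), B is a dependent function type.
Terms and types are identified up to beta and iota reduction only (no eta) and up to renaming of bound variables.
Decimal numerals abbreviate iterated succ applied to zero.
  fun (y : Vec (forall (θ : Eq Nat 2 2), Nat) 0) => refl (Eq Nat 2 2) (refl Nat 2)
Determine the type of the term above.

type:
  forall (y : Vec (forall (θ : Eq Nat 2 2), Nat) 0), Eq (Eq Nat 2 2) (refl Nat 2) (refl Nat 2)


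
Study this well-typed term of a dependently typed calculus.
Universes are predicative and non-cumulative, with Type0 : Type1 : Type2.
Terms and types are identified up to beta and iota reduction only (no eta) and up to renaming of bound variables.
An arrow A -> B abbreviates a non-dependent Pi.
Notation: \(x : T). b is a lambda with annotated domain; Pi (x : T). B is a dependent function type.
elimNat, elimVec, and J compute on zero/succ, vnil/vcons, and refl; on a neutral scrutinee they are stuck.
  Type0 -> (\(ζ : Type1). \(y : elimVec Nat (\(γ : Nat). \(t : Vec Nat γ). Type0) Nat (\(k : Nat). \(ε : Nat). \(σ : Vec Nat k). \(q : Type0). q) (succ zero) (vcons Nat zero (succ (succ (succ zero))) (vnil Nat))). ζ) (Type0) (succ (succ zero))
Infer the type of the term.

the term's type:
  Type1


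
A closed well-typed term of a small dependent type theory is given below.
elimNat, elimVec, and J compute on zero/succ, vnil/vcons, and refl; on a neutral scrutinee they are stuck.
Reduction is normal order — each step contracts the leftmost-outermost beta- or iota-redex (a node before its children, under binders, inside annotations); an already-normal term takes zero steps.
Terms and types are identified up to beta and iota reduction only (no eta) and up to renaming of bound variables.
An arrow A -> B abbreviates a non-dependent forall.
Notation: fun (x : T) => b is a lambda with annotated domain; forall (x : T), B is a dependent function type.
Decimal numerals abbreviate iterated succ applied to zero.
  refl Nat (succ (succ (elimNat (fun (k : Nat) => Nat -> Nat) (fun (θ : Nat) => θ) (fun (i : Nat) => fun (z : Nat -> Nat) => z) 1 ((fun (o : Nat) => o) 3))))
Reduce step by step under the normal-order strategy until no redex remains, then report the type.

normal-order reduction:
  refl Nat (succ (succ (elimNat (fun (k : Nat) => Nat -> Nat) (fun (θ : Nat) => θ) (fun (i : Nat) => fun (z : Nat -> Nat) => z) 1 ((fun (o : Nat) => o) 3))))
  ~> refl Nat (succ (succ ((fun (k : Nat) => fun (θ : Nat -> Nat) => θ) 0 (elimNat (fun (i : Nat) => Nat -> Nat) (fun (z : Nat) => z) (fun (o : Nat) => fun (χ : Nat -> Nat) => χ) 0) ((fun (ξ : Nat) => ξ) 3))))
  ~> refl Nat (succ (succ ((fun (k : Nat -> Nat) => k) (elimNat (fun (θ : Nat) => Nat -> Nat) (fun (i : Nat) => i) (fun (z : Nat) => fun (o : Nat -> Nat) => o) 0) ((fun (χ : Nat) => χ) 3))))
  ~> refl Nat (succ (succ (elimNat (fun (k : Nat) => Nat -> Nat) (fun (θ : Nat) => θ) (fun (i : Nat) => fun (z : Nat -> Nat) => z) 0 ((fun (o : Nat) => o) 3))))
  ~> refl Nat (succ (succ ((fun (k : Nat) => k) ((fun (θ : Nat) => θ) 3))))
  ~> refl Nat (succ (succ ((fun (k : Nat) => k) 3)))
  ~> refl Nat 5
the term's type:
  Eq Nat 5 5


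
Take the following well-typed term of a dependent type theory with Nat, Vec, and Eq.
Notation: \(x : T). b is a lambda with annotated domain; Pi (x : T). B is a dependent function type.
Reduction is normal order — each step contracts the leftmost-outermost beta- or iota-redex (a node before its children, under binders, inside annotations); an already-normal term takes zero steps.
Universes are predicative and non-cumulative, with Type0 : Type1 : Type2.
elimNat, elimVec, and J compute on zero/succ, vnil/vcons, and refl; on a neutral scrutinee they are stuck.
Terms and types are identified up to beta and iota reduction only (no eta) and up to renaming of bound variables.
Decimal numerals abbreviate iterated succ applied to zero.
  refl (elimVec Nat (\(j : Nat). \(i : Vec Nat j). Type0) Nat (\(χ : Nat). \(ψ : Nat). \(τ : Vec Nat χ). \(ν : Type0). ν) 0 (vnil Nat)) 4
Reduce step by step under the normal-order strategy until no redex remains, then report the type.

normal-order reduction:
  refl (elimVec Nat (\(j : Nat). \(i : Vec Nat j). Type0) Nat (\(χ : Nat). \(ψ : Nat). \(τ : Vec Nat χ). \(ν : Type0). ν) 0 (vnil Nat)) 4
  ~> refl Nat 4
inferred type:
  Eq Nat 4 4


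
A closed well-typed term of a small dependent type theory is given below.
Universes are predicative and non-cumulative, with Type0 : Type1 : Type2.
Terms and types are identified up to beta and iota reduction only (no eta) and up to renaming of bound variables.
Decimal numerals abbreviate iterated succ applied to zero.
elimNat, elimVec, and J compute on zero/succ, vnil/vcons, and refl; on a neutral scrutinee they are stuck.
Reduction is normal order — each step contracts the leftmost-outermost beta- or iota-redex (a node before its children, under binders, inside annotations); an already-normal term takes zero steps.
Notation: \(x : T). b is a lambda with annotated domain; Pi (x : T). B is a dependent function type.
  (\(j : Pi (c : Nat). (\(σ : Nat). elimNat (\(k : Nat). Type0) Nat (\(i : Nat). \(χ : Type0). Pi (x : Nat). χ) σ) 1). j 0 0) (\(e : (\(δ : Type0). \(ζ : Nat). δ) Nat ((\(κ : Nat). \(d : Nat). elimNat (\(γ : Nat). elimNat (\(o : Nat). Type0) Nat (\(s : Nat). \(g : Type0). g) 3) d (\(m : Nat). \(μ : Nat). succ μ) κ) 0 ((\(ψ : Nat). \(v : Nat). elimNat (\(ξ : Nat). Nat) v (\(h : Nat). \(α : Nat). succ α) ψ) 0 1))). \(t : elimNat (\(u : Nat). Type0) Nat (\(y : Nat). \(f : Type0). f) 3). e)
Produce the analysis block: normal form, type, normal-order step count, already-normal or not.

normal form:
  0
type:
  Nat
normal-order step count: 3
started in normal form: no
first contracted redex: a beta-redex


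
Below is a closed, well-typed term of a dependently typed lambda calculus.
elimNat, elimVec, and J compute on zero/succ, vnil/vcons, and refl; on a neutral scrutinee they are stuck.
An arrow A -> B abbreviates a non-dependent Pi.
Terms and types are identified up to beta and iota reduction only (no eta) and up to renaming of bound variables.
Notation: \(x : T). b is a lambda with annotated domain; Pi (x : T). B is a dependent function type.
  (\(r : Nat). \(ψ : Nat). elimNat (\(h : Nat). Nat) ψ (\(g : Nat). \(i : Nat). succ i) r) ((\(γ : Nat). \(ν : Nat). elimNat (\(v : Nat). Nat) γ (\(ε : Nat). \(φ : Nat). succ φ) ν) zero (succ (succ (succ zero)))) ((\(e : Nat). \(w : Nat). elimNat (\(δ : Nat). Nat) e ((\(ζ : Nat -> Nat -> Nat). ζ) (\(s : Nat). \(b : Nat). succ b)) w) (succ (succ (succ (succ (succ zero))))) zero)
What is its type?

the term's type:
  Nat


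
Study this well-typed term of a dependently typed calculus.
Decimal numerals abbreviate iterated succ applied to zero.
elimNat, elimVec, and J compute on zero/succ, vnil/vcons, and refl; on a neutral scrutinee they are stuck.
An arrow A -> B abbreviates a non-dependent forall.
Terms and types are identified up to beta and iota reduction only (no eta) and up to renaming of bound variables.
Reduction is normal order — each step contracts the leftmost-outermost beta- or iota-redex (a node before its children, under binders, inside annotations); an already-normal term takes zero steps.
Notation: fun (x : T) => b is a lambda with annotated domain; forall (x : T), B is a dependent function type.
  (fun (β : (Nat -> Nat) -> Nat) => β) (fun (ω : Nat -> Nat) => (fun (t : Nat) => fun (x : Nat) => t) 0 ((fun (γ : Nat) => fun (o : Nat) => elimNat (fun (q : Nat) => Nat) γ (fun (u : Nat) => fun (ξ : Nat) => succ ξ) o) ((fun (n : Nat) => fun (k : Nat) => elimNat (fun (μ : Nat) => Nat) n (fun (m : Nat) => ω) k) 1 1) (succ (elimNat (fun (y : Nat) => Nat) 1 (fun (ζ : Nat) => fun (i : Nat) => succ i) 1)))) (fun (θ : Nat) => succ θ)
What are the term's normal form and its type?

resulting normal form:
  0
the term's type:
  Nat


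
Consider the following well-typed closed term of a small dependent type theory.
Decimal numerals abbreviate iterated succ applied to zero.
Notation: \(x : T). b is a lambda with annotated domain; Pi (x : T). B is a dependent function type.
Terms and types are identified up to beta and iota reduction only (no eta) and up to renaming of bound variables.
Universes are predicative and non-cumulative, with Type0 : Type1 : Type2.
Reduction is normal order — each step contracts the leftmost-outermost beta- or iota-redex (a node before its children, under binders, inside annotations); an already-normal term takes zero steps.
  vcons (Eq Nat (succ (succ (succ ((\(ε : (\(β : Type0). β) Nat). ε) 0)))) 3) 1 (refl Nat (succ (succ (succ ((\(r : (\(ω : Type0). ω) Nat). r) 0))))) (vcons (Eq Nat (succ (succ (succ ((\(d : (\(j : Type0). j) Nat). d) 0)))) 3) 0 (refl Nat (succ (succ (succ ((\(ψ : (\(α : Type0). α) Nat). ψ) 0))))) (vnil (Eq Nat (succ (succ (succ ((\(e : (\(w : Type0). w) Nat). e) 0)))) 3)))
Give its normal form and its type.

normal form:
  vcons (Eq Nat 3 3) 1 (refl Nat 3) (vcons (Eq Nat 3 3) 0 (refl Nat 3) (vnil (Eq Nat 3 3)))
the term's type:
  Vec (Eq Nat 3 3) 2
observation: 5 normal-order steps normalize the term, beginning with a beta-redex.


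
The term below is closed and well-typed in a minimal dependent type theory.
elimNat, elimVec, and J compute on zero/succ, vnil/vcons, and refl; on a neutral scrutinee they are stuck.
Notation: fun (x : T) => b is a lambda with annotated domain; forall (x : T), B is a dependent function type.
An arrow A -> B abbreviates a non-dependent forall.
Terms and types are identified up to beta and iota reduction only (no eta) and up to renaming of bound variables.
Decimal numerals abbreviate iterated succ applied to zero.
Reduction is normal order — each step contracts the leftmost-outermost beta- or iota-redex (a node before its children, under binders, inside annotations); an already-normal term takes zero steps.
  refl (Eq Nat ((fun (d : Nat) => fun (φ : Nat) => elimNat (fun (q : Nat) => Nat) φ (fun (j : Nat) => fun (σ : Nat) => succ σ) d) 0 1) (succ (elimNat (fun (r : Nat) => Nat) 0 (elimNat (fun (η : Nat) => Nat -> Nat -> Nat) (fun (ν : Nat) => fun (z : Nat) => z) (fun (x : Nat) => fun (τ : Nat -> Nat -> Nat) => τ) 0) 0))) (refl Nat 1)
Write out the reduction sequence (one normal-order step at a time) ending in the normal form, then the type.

reduction (normal order):
  refl (Eq Nat ((fun (d : Nat) => fun (φ : Nat) => elimNat (fun (q : Nat) => Nat) φ (fun (j : Nat) => fun (σ : Nat) => succ σ) d) 0 1) (succ (elimNat (fun (r : Nat) => Nat) 0 (elimNat (fun (η : Nat) => Nat -> Nat -> Nat) (fun (ν : Nat) => fun (z : Nat) => z) (fun (x : Nat) => fun (τ : Nat -> Nat -> Nat) => τ) 0) 0))) (refl Nat 1)
  ~> refl (Eq Nat ((fun (d : Nat) => elimNat (fun (φ : Nat) => Nat) d (fun (q : Nat) => fun (j : Nat) => succ j) 0) 1) (succ (elimNat (fun (σ : Nat) => Nat) 0 (elimNat (fun (r : Nat) => Nat -> Nat -> Nat) (fun (η : Nat) => fun (ν : Nat) => ν) (fun (z : Nat) => fun (x : Nat -> Nat -> Nat) => x) 0) 0))) (refl Nat 1)
  ~> refl (Eq Nat (elimNat (fun (d : Nat) => Nat) 1 (fun (φ : Nat) => fun (q : Nat) => succ q) 0) (succ (elimNat (fun (j : Nat) => Nat) 0 (elimNat (fun (σ : Nat) => Nat -> Nat -> Nat) (fun (r : Nat) => fun (η : Nat) => η) (fun (ν : Nat) => fun (z : Nat -> Nat -> Nat) => z) 0) 0))) (refl Nat 1)
  ~> refl (Eq Nat 1 (succ (elimNat (fun (d : Nat) => Nat) 0 (elimNat (fun (φ : Nat) => Nat -> Nat -> Nat) (fun (q : Nat) => fun (j : Nat) => j) (fun (σ : Nat) => fun (r : Nat -> Nat -> Nat) => r) 0) 0))) (refl Nat 1)
  ~> refl (Eq Nat 1 1) (refl Nat 1)
type:
  Eq (Eq Nat 1 1) (refl Nat 1) (refl Nat 1)
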